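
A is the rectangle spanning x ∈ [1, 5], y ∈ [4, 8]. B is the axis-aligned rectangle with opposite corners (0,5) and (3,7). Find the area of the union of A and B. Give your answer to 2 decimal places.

18.00

By inclusion–exclusion:
Individual areas: |A| = 16, |B| = 6.
|A∩B|: x∈[1,3], y∈[5,7] → 2·2 = 4.
|A ∪ B| = 22 − 4 = 18.00.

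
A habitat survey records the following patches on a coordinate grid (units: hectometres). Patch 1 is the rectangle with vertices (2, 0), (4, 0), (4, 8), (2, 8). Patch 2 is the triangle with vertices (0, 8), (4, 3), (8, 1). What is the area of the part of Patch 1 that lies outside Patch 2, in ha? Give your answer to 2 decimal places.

13.75

|Patch 1| = 16, |Patch 1∩Patch 2| = 2.25.
|Patch 1 ∖ Patch 2| = |Patch 1| − |Patch 1∩Patch 2| = 16 − 2.25 = 13.75.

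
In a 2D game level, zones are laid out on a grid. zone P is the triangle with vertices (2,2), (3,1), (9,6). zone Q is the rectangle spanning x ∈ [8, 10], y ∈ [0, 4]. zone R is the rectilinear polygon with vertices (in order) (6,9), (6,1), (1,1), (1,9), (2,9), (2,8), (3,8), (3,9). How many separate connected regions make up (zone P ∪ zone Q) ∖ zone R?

(zone P ∪ zone Q) ∖ zone R splits into 2 disjoint pieces (area 1.1786, area 8).

2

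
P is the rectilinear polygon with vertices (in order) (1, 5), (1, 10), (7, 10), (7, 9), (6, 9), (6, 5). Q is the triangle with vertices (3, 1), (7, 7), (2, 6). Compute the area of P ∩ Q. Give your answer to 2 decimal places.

5.42

The intersection is the polygon with vertices (6,5.5), (5.667,5), (2.2,5), (2,6), (6,6.8).
By the shoelace formula its area is 5.42.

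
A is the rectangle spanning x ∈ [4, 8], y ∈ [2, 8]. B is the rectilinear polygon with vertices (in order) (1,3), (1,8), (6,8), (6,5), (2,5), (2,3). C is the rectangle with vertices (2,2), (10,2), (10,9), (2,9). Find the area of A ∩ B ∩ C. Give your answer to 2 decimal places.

The intersection is the polygon with vertices (6,5), (4,5), (4,8), (6,8).
By the shoelace formula its area is 6.00.

6.00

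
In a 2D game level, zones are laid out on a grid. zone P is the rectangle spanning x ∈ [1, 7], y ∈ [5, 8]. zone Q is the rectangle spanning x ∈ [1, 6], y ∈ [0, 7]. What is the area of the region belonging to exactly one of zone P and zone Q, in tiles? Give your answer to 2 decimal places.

|zone P∩zone Q|: x∈[1,6], y∈[5,7] → 5·2 = 10.
|zone P △ zone Q| = |zone P| + |zone Q| − 2·|zone P∩zone Q| = 18 + 35 − 20 = 33.00.

33.00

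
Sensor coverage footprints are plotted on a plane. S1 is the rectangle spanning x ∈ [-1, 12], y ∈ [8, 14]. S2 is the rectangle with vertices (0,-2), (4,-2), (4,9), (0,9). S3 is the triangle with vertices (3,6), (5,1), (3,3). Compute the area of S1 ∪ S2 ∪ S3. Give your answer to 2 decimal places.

By inclusion–exclusion:
Individual areas: |S1| = 78, |S2| = 44, |S3| = 3.
|S1∩S2|: x∈[0,4], y∈[8,9] → 4·1 = 4.
|S1∩S3| = 0.
|S2∩S3| = 2.25.
|S1∩S2∩S3| = 0.
|S1 ∪ S2 ∪ S3| = 125 − 6.25 + 0 = 118.75.

118.75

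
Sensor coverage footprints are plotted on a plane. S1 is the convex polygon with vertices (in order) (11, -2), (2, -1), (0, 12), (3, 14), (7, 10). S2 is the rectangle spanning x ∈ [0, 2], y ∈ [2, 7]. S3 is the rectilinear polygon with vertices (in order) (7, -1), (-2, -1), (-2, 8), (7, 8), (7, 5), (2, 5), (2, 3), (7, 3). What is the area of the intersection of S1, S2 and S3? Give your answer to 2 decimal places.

4.23

The intersection is the polygon with vertices (2,7), (2,5), (2,3), (2,2), (1.538,2), (0.769,7).
By the shoelace formula its area is 4.23.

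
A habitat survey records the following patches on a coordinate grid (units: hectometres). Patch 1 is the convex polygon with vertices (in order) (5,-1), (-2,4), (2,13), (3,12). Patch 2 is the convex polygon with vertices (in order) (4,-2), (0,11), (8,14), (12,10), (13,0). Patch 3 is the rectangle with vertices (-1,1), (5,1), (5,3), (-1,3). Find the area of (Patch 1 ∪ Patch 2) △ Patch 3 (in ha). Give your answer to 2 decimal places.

159.55

|Patch 1 ∪ Patch 2| = 164.3533.
|(Patch 1 ∪ Patch 2) ∩ Patch 3| = 8.4.
|(Patch 1 ∪ Patch 2) △ Patch 3| = 164.3533 + 12 − 16.8 = 159.55.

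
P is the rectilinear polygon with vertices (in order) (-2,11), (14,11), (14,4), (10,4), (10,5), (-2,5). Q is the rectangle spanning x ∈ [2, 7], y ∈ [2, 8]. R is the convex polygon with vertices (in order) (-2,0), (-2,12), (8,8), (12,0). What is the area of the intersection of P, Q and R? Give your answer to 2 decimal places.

The intersection is the polygon with vertices (2,8), (7,8), (7,5), (2,5).
By the shoelace formula its area is 15.00.

15.00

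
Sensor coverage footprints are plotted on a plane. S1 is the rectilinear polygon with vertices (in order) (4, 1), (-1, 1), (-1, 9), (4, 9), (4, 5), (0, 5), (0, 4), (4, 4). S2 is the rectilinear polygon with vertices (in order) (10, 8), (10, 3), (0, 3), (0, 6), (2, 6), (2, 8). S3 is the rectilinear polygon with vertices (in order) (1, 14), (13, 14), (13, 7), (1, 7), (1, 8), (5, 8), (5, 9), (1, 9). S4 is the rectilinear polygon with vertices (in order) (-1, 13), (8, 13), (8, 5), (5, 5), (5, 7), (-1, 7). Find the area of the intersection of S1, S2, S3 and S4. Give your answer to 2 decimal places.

2.00

The intersection is the polygon with vertices (4,8), (4,7), (2,7), (2,8).
By the shoelace formula its area is 2.00.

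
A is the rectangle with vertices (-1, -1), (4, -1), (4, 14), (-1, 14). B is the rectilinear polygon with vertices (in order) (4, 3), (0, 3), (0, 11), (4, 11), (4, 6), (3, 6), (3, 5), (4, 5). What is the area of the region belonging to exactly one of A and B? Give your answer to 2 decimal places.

|A| = 75, |B| = 31, |A∩B| = 31.
|A △ B| = |A| + |B| − 2·|A∩B| = 75 + 31 − 62 = 44.00.

44.00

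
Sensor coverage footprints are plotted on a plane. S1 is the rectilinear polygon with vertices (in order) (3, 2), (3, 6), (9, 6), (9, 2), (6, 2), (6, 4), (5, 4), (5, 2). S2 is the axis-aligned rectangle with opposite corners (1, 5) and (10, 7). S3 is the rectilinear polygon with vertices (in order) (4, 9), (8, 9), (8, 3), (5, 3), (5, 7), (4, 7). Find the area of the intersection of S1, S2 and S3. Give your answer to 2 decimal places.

The intersection is the polygon with vertices (8,6), (8,5), (5,5), (5,6).
By the shoelace formula its area is 3.00.

3.00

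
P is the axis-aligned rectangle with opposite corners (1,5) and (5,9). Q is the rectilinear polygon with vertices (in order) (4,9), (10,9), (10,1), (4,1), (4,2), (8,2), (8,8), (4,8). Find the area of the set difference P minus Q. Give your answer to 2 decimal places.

15.00

|P| = 16, |P∩Q| = 1.
|P ∖ Q| = |P| − |P∩Q| = 16 − 1 = 15.00.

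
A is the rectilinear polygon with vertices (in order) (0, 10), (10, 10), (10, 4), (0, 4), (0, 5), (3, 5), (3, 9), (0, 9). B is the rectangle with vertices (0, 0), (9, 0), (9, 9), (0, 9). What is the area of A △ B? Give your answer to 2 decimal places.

63.00

|A| = 48, |B| = 81, |A∩B| = 33.
|A △ B| = |A| + |B| − 2·|A∩B| = 48 + 81 − 66 = 63.00.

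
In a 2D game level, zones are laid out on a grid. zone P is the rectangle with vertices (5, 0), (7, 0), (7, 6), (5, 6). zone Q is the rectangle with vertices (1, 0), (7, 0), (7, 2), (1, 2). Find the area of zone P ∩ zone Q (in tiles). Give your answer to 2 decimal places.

4.00

|zone P∩zone Q|: x∈[5,7], y∈[0,2] → 2·2 = 4.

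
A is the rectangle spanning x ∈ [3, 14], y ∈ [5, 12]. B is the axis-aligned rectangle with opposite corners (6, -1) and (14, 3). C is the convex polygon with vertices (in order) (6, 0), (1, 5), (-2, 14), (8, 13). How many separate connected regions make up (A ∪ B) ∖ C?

(A ∪ B) ∖ C splits into 2 disjoint pieces (area 46.8462, area 31.3077).

2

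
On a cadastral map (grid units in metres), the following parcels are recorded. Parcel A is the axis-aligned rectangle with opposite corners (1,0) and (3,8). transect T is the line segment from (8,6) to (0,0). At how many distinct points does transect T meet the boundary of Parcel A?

The segment meets the boundary at (3,2.25), (1,0.75).

2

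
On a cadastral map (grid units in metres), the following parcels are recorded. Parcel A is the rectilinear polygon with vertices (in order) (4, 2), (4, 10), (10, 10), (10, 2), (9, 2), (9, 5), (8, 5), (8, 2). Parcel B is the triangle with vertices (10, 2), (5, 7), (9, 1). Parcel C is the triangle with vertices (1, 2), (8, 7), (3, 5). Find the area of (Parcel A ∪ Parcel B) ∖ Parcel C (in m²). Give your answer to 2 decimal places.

44.74

|Parcel A ∪ Parcel B| = 47.25.
|(Parcel A ∪ Parcel B) ∩ Parcel C| = 2.5143.
|(Parcel A ∪ Parcel B) ∖ Parcel C| = 47.25 − 2.5143 = 44.74.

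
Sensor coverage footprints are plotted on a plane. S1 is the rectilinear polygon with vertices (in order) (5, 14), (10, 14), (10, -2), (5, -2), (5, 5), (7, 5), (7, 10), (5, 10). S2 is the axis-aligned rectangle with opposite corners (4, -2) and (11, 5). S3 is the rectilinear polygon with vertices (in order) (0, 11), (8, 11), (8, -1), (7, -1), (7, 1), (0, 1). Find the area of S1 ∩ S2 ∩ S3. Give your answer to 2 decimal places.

14.00

The intersection is the polygon with vertices (5,5), (7,5), (8,5), (8,-1), (7,-1), (7,1), (5,1).
By the shoelace formula its area is 14.00.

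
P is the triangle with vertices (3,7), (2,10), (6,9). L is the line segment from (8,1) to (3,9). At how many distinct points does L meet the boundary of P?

The segment meets the boundary at (3.882,7.588).

1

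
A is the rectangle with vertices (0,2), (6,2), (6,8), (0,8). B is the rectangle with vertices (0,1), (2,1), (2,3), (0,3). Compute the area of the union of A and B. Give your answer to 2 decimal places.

38.00

By inclusion–exclusion:
Individual areas: |A| = 36, |B| = 4.
|A∩B|: x∈[0,2], y∈[2,3] → 2·1 = 2.
|A ∪ B| = 40 − 2 = 38.00.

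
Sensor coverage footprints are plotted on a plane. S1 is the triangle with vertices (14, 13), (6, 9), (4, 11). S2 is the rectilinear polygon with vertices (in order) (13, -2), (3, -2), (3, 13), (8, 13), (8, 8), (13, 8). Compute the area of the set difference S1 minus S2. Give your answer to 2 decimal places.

5.40

|S1| = 12, |S1∩S2| = 6.6.
|S1 ∖ S2| = |S1| − |S1∩S2| = 12 − 6.6 = 5.40.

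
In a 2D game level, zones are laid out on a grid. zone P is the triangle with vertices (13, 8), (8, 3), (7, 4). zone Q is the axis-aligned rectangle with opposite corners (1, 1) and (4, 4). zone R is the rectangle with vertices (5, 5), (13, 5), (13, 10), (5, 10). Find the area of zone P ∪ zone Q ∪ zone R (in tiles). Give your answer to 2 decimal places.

51.75

By inclusion–exclusion:
Individual areas: |zone P| = 5, |zone Q| = 9, |zone R| = 40.
|zone P∩zone Q| = 0.
|zone P∩zone R| = 2.25.
|zone Q∩zone R| = 0 (no overlap).
|zone P∩zone Q∩zone R| = 0.
|zone P ∪ zone Q ∪ zone R| = 54 − 2.25 + 0 = 51.75.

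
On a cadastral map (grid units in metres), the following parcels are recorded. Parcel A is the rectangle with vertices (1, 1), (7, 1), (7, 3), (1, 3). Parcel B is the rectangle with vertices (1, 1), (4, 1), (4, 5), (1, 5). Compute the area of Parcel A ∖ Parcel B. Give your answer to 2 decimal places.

|Parcel A∩Parcel B|: x∈[1,4], y∈[1,3] → 3·2 = 6.
|Parcel A| = 12.
|Parcel A ∖ Parcel B| = |Parcel A| − |Parcel A∩Parcel B| = 12 − 6 = 6.00.

6.00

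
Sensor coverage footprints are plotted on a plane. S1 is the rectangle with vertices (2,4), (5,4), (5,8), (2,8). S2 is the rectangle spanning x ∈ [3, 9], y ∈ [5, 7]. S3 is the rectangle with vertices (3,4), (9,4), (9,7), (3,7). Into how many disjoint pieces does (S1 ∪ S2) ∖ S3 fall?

1

(S1 ∪ S2) ∖ S3 is a single connected region.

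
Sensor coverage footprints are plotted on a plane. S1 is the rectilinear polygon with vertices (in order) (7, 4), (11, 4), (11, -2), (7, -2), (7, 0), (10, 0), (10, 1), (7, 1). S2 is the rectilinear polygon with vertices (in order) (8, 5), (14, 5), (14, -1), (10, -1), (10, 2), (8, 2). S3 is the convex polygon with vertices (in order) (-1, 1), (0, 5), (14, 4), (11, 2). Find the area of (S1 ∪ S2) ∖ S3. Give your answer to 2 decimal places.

|S1 ∪ S2| = 42.
|(S1 ∪ S2) ∩ S3| = 12.9524.
|(S1 ∪ S2) ∖ S3| = 42 − 12.9524 = 29.05.

29.05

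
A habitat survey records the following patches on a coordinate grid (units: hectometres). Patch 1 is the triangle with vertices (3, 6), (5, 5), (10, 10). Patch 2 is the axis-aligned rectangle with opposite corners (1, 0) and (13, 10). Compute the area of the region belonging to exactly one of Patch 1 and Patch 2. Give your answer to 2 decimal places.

|Patch 1| = 7.5, |Patch 2| = 120, |Patch 1∩Patch 2| = 7.5.
|Patch 1 △ Patch 2| = |Patch 1| + |Patch 2| − 2·|Patch 1∩Patch 2| = 7.5 + 120 − 15 = 112.50.

112.50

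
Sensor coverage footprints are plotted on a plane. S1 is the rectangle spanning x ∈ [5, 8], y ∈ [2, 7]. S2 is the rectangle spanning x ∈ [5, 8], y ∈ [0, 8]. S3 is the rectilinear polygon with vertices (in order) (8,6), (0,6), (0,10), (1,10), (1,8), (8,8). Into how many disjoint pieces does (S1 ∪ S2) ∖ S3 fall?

1

(S1 ∪ S2) ∖ S3 is a single connected region.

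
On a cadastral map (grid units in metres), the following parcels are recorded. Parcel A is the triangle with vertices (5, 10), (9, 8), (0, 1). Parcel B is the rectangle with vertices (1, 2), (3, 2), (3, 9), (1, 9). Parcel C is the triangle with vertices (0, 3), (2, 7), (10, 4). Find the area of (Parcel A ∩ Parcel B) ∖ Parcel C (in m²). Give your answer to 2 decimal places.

|Parcel A ∩ Parcel B| = 4.0571.
|(Parcel A ∩ Parcel B) ∩ Parcel C| = 2.8257.
|(Parcel A ∩ Parcel B) ∖ Parcel C| = 4.0571 − 2.8257 = 1.23.

1.23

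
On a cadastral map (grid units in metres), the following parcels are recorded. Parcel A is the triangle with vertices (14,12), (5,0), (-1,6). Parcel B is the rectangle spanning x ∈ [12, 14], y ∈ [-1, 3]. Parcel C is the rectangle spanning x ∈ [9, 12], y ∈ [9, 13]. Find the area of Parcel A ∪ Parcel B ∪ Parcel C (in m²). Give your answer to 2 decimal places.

By inclusion–exclusion:
Individual areas: |Parcel A| = 63, |Parcel B| = 8, |Parcel C| = 12.
|Parcel A∩Parcel B| = 0.
|Parcel A∩Parcel C| = 4.7583.
|Parcel B∩Parcel C| = 0 (no overlap).
|Parcel A∩Parcel B∩Parcel C| = 0.
|Parcel A ∪ Parcel B ∪ Parcel C| = 83 − 4.7583 + 0 = 78.24.

78.24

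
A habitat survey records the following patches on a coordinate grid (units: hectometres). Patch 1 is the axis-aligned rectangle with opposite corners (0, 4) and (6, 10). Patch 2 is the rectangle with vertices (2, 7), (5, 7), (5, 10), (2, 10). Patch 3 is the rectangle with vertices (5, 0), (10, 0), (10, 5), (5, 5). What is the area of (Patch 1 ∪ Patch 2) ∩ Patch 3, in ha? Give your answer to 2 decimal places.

1.00

The region (Patch 1 ∪ Patch 2) ∩ Patch 3 is the polygon with vertices (6,4), (5,4), (5,5), (6,5).
By the shoelace formula its area is 1.00.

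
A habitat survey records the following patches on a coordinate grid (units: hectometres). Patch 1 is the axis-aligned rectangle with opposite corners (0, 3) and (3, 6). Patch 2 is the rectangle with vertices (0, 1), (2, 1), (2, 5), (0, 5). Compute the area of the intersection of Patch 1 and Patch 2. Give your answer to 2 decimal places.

4.00

|Patch 1∩Patch 2|: x∈[0,2], y∈[3,5] → 2·2 = 4.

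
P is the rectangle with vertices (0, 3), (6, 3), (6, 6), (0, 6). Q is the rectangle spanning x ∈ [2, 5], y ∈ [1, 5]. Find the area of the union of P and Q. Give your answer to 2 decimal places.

By inclusion–exclusion:
Individual areas: |P| = 18, |Q| = 12.
|P∩Q|: x∈[2,5], y∈[3,5] → 3·2 = 6.
|P ∪ Q| = 30 − 6 = 24.00.

24.00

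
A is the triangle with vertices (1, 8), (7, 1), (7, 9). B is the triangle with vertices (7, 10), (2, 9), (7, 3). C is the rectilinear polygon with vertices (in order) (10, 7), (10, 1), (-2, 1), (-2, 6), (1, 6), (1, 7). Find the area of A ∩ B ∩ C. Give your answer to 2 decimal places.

The intersection is the polygon with vertices (3.667,7), (7,7), (7,3).
By the shoelace formula its area is 6.67.

6.67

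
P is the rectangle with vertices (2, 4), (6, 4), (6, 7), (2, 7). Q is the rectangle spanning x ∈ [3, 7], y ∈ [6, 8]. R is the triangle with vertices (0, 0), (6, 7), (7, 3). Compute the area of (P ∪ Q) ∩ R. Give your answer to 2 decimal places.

3.98

The region (P ∪ Q) ∩ R is the polygon with vertices (3.429,4), (6,7), (6.25,6), (6,6), (6,4).
By the shoelace formula its area is 3.98.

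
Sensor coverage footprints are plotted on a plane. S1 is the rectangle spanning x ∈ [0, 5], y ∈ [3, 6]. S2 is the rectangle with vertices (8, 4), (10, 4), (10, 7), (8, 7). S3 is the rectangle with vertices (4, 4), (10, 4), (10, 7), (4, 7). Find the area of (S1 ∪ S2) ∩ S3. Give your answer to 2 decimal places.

8.00

|S1 ∪ S2| = 21.
|(S1 ∪ S2) ∩ S3| = 8.00.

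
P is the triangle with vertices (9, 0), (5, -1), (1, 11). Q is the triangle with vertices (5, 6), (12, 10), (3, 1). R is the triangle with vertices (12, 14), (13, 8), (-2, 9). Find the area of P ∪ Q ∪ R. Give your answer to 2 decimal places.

78.18

By inclusion–exclusion:
Individual areas: |P| = 26, |Q| = 13.5, |R| = 44.5.
|P∩Q| = 3.7381.
|P∩R| = 0.9042.
|Q∩R| = 1.1768.
|P∩Q∩R| = 0.
|P ∪ Q ∪ R| = 84 − 5.8191 + 0 = 78.18.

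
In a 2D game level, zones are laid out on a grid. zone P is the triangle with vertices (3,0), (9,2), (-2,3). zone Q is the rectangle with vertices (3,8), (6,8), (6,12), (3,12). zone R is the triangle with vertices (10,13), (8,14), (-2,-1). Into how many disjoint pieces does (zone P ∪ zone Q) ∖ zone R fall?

(zone P ∪ zone Q) ∖ zone R splits into 4 disjoint pieces (area 12.1669, area 1.219, area 0.0476, area 9).

4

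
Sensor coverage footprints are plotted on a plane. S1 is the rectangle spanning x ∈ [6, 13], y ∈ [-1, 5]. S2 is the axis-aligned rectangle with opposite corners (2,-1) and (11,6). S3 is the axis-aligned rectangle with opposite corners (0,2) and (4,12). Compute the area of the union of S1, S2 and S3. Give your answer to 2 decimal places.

By inclusion–exclusion:
Individual areas: |S1| = 42, |S2| = 63, |S3| = 40.
|S1∩S2|: x∈[6,11], y∈[-1,5] → 5·6 = 30.
|S1∩S3| = 0 (no overlap).
|S2∩S3|: x∈[2,4], y∈[2,6] → 2·4 = 8.
|S1∩S2∩S3| = 0.
|S1 ∪ S2 ∪ S3| = 145 − 38 + 0 = 107.00.

107.00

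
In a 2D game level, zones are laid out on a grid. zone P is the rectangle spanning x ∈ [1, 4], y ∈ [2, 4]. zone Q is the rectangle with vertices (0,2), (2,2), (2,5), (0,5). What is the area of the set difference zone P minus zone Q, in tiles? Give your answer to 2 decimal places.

|zone P∩zone Q|: x∈[1,2], y∈[2,4] → 1·2 = 2.
|zone P| = 6.
|zone P ∖ zone Q| = |zone P| − |zone P∩zone Q| = 6 − 2 = 4.00.

4.00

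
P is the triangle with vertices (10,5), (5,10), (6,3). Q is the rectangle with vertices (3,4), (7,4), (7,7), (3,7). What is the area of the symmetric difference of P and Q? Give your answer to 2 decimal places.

18.86

|P| = 15, |Q| = 12, |P∩Q| = 4.0714.
|P △ Q| = |P| + |Q| − 2·|P∩Q| = 15 + 12 − 8.1429 = 18.86.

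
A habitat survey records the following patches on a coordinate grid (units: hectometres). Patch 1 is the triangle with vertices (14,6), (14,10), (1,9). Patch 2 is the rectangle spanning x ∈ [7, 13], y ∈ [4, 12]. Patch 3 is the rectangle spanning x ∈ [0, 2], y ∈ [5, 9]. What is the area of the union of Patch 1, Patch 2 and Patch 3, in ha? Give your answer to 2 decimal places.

65.27

By inclusion–exclusion:
Individual areas: |Patch 1| = 26, |Patch 2| = 48, |Patch 3| = 8.
|Patch 1∩Patch 2| = 16.6154.
|Patch 1∩Patch 3| = 0.1154.
|Patch 2∩Patch 3| = 0 (no overlap).
|Patch 1∩Patch 2∩Patch 3| = 0.
|Patch 1 ∪ Patch 2 ∪ Patch 3| = 82 − 16.7308 + 0 = 65.27.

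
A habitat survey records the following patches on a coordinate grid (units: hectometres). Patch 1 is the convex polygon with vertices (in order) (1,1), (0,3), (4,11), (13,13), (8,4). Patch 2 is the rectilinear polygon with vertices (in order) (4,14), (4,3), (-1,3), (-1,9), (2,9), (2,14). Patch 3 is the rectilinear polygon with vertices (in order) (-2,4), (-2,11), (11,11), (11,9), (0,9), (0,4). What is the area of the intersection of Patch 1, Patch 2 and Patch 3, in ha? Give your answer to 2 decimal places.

The intersection is the polygon with vertices (4,9), (3,9), (4,11).
By the shoelace formula its area is 1.00.

1.00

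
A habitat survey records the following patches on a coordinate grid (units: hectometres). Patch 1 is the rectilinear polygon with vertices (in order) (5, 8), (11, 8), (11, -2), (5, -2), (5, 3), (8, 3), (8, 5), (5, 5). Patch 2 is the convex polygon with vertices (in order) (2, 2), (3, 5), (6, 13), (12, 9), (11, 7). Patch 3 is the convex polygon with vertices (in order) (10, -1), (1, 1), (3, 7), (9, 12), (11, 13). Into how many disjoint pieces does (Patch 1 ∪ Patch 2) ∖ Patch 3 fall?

(Patch 1 ∪ Patch 2) ∖ Patch 3 splits into 2 disjoint pieces (area 16.7323, area 7.4242).

2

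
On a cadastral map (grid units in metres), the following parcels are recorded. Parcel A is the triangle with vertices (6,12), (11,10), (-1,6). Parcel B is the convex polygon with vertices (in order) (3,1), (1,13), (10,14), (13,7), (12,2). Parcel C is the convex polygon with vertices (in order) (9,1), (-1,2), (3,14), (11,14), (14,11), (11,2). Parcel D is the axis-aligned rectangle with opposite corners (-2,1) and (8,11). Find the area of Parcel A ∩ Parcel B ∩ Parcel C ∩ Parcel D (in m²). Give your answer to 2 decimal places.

The intersection is the polygon with vertices (1.771,8.375), (4.833,11), (8,11), (8,9), (2,7).
By the shoelace formula its area is 14.74.

14.74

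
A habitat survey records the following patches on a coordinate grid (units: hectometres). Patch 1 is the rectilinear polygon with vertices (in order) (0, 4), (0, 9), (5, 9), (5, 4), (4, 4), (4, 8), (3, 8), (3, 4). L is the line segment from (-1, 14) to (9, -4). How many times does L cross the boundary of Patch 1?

The segment meets the boundary at (4.556,4), (4,5), (3,6.8), (1.778,9).

4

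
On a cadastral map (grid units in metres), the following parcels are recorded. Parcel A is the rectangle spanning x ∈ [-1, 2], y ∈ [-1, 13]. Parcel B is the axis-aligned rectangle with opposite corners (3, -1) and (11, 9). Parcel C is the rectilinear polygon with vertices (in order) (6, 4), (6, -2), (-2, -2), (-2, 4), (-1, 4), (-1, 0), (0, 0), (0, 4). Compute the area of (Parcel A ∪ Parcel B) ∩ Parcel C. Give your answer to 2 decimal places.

|Parcel A ∪ Parcel B| = 122.
|(Parcel A ∪ Parcel B) ∩ Parcel C| = 26.00.

26.00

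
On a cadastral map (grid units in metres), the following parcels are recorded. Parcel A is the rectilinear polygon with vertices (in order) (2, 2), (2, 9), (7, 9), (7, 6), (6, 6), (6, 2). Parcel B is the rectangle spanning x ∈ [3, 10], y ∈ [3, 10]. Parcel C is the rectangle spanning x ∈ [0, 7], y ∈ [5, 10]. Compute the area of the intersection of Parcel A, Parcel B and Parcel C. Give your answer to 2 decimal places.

The intersection is the polygon with vertices (7,6), (6,6), (6,5), (3,5), (3,9), (7,9).
By the shoelace formula its area is 15.00.

15.00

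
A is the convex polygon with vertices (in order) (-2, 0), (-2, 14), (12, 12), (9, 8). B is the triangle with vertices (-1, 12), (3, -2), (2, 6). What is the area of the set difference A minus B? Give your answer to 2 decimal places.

|A| = 108, |A∩B| = 7.0625.
|A ∖ B| = |A| − |A∩B| = 108 − 7.0625 = 100.94.

100.94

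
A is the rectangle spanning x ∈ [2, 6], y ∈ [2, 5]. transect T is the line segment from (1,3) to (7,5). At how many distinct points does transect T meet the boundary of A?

The segment meets the boundary at (6,4.667), (2,3.333).

2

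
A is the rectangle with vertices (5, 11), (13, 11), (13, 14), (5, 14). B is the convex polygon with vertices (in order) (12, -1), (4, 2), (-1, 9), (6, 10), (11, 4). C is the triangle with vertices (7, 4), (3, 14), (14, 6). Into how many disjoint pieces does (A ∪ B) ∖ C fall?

(A ∪ B) ∖ C splits into 2 disjoint pieces (area 22.358, area 57.2786).

2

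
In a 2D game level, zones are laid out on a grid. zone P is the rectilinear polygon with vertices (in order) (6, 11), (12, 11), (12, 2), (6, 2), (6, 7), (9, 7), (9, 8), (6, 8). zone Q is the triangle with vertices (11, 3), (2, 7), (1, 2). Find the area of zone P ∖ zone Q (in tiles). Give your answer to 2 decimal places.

|zone P| = 51, |zone P∩zone Q| = 6.8056.
|zone P ∖ zone Q| = |zone P| − |zone P∩zone Q| = 51 − 6.8056 = 44.19.

44.19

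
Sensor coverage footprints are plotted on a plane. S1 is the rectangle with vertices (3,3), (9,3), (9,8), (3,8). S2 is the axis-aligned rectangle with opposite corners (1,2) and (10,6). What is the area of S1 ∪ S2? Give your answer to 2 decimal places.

By inclusion–exclusion:
Individual areas: |S1| = 30, |S2| = 36.
|S1∩S2|: x∈[3,9], y∈[3,6] → 6·3 = 18.
|S1 ∪ S2| = 66 − 18 = 48.00.

48.00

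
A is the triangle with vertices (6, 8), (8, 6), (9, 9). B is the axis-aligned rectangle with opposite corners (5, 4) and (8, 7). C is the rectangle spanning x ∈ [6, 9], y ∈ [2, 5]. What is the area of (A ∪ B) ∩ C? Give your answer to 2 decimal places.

The region (A ∪ B) ∩ C is the polygon with vertices (8,4), (6,4), (6,5), (8,5).
By the shoelace formula its area is 2.00.

2.00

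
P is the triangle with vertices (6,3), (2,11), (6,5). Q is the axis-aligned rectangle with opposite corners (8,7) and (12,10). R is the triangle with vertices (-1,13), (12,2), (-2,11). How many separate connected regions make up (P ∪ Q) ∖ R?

3

(P ∪ Q) ∖ R splits into 3 disjoint pieces (area 2.5789, area 0.0961, area 12).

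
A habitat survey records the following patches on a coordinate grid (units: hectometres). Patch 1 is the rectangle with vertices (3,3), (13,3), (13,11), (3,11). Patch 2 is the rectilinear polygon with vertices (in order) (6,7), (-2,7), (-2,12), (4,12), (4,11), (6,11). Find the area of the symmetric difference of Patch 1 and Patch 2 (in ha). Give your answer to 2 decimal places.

|Patch 1| = 80, |Patch 2| = 38, |Patch 1∩Patch 2| = 12.
|Patch 1 △ Patch 2| = |Patch 1| + |Patch 2| − 2·|Patch 1∩Patch 2| = 80 + 38 − 24 = 94.00.

94.00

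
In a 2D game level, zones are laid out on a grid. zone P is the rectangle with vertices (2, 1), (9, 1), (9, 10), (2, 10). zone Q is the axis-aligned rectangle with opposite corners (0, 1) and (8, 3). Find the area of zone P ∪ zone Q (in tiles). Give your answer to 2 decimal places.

67.00

By inclusion–exclusion:
Individual areas: |zone P| = 63, |zone Q| = 16.
|zone P∩zone Q|: x∈[2,8], y∈[1,3] → 6·2 = 12.
|zone P ∪ zone Q| = 79 − 12 = 67.00.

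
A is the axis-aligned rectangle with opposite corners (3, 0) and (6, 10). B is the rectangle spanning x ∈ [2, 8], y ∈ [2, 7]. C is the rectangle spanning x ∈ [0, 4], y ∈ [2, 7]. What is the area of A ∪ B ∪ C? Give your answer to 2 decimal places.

55.00

By inclusion–exclusion:
Individual areas: |A| = 30, |B| = 30, |C| = 20.
|A∩B|: x∈[3,6], y∈[2,7] → 3·5 = 15.
|A∩C|: x∈[3,4], y∈[2,7] → 1·5 = 5.
|B∩C|: x∈[2,4], y∈[2,7] → 2·5 = 10.
|A∩B∩C| = 5.
|A ∪ B ∪ C| = 80 − 30 + 5 = 55.00.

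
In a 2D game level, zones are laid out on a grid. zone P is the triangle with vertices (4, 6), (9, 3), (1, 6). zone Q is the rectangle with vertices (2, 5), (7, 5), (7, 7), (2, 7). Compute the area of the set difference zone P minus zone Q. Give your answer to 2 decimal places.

2.19

|zone P| = 4.5, |zone P∩zone Q| = 2.3125.
|zone P ∖ zone Q| = |zone P| − |zone P∩zone Q| = 4.5 − 2.3125 = 2.19.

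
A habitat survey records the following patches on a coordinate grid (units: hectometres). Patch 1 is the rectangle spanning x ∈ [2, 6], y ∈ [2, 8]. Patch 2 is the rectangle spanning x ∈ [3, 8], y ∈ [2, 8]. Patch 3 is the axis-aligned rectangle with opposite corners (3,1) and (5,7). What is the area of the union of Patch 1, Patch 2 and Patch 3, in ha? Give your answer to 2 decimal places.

38.00

By inclusion–exclusion:
Individual areas: |Patch 1| = 24, |Patch 2| = 30, |Patch 3| = 12.
|Patch 1∩Patch 2|: x∈[3,6], y∈[2,8] → 3·6 = 18.
|Patch 1∩Patch 3|: x∈[3,5], y∈[2,7] → 2·5 = 10.
|Patch 2∩Patch 3|: x∈[3,5], y∈[2,7] → 2·5 = 10.
|Patch 1∩Patch 2∩Patch 3| = 10.
|Patch 1 ∪ Patch 2 ∪ Patch 3| = 66 − 38 + 10 = 38.00.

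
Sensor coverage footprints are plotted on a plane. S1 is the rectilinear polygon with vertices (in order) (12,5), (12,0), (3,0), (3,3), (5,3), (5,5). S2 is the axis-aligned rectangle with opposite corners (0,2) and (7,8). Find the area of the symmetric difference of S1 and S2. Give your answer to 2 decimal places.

67.00

|S1| = 41, |S2| = 42, |S1∩S2| = 8.
|S1 △ S2| = |S1| + |S2| − 2·|S1∩S2| = 41 + 42 − 16 = 67.00.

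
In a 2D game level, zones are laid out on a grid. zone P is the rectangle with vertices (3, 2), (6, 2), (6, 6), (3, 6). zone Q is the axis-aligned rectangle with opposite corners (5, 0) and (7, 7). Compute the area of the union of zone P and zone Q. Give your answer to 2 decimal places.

22.00

By inclusion–exclusion:
Individual areas: |zone P| = 12, |zone Q| = 14.
|zone P∩zone Q|: x∈[5,6], y∈[2,6] → 1·4 = 4.
|zone P ∪ zone Q| = 26 − 4 = 22.00.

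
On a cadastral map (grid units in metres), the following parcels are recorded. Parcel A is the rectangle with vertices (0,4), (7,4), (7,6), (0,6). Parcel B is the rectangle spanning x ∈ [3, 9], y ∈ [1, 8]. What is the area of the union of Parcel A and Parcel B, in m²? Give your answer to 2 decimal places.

48.00

By inclusion–exclusion:
Individual areas: |Parcel A| = 14, |Parcel B| = 42.
|Parcel A∩Parcel B|: x∈[3,7], y∈[4,6] → 4·2 = 8.
|Parcel A ∪ Parcel B| = 56 − 8 = 48.00.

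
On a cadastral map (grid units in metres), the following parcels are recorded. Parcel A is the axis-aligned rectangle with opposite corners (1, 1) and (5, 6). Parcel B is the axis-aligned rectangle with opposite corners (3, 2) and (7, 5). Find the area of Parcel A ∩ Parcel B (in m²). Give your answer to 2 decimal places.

|Parcel A∩Parcel B|: x∈[3,5], y∈[2,5] → 2·3 = 6.

6.00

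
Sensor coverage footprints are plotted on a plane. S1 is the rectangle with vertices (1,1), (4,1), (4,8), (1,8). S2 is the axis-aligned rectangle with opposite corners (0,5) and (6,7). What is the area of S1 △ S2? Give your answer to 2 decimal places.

|S1∩S2|: x∈[1,4], y∈[5,7] → 3·2 = 6.
|S1 △ S2| = |S1| + |S2| − 2·|S1∩S2| = 21 + 12 − 12 = 21.00.

21.00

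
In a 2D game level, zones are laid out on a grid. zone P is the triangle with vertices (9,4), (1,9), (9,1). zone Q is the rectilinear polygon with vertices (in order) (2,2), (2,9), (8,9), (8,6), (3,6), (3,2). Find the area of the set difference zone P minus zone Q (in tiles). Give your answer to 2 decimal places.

9.49

|zone P| = 12, |zone P∩zone Q| = 2.5125.
|zone P ∖ zone Q| = |zone P| − |zone P∩zone Q| = 12 − 2.5125 = 9.49.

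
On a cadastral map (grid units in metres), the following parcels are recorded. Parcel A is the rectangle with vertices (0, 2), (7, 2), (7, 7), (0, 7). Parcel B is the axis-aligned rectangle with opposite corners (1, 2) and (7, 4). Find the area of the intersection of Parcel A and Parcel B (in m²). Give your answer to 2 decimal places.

|Parcel A∩Parcel B|: x∈[1,7], y∈[2,4] → 6·2 = 12.

12.00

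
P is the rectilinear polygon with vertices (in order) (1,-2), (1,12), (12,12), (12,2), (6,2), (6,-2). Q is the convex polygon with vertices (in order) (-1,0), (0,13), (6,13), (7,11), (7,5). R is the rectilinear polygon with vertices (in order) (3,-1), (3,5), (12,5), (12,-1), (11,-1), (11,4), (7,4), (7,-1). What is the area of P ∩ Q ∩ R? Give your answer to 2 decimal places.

5.00

The intersection is the polygon with vertices (3,2.5), (3,5), (7,5).
By the shoelace formula its area is 5.00.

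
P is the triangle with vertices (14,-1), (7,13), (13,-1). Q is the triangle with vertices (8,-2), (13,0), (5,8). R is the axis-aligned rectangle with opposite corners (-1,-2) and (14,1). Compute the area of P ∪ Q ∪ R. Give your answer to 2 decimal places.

By inclusion–exclusion:
Individual areas: |P| = 7, |Q| = 28, |R| = 45.
|P∩Q| = 0.1921.
|P∩R| = 1.8571.
|Q∩R| = 10.85.
|P∩Q∩R| = 0.1921.
|P ∪ Q ∪ R| = 80 − 12.8992 + 0.1921 = 67.29.

67.29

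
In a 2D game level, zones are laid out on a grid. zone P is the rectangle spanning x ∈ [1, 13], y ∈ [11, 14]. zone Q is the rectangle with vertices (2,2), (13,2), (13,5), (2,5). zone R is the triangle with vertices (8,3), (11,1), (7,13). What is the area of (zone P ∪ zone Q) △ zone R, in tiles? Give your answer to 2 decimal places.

70.17

|zone P ∪ zone Q| = 69.
|(zone P ∪ zone Q) ∩ zone R| = 6.4167.
|(zone P ∪ zone Q) △ zone R| = 69 + 14 − 12.8333 = 70.17.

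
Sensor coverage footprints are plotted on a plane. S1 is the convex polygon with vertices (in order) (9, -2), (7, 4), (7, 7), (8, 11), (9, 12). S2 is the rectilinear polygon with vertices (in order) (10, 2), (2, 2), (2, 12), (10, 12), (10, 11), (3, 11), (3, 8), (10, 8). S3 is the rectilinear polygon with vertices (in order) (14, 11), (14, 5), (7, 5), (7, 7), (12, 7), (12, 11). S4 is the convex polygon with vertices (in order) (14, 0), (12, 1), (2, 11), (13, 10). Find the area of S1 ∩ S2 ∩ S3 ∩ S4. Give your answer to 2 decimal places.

3.50

The intersection is the polygon with vertices (9,7), (9,5), (8,5), (7,6), (7,7).
By the shoelace formula its area is 3.50.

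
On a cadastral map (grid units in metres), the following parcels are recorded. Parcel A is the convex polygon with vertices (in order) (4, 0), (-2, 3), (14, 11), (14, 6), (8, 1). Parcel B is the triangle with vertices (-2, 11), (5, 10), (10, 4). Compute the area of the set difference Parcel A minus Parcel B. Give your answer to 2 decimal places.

|Parcel A| = 80, |Parcel A∩Parcel B| = 4.1855.
|Parcel A ∖ Parcel B| = |Parcel A| − |Parcel A∩Parcel B| = 80 − 4.1855 = 75.81.

75.81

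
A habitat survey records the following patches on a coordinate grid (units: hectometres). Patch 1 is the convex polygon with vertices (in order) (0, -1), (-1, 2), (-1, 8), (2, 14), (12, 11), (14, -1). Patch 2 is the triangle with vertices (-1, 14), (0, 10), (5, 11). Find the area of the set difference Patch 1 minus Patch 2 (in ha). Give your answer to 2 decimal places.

|Patch 1| = 181.5, |Patch 1∩Patch 2| = 6.3.
|Patch 1 ∖ Patch 2| = |Patch 1| − |Patch 1∩Patch 2| = 181.5 − 6.3 = 175.20.

175.20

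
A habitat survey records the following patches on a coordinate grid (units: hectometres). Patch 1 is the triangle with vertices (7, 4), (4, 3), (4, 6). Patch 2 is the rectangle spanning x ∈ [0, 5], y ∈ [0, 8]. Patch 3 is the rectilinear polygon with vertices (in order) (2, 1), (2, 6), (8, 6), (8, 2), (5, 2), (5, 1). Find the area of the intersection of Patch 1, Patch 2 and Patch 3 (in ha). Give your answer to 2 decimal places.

The intersection is the polygon with vertices (4,6), (5,5.333), (5,3.333), (4,3).
By the shoelace formula its area is 2.50.

2.50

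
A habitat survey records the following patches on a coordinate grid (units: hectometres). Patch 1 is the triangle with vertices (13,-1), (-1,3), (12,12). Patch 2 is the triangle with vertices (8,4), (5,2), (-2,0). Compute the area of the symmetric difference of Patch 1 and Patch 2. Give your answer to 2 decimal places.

88.15

|Patch 1| = 89, |Patch 2| = 4, |Patch 1∩Patch 2| = 2.4256.
|Patch 1 △ Patch 2| = |Patch 1| + |Patch 2| − 2·|Patch 1∩Patch 2| = 89 + 4 − 4.8512 = 88.15.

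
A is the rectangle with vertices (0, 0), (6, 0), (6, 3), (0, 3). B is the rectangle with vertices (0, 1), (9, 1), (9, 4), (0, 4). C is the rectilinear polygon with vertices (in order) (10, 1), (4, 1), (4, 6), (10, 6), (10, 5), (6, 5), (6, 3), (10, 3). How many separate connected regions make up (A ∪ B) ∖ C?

(A ∪ B) ∖ C splits into 2 disjoint pieces (area 18, area 3).

2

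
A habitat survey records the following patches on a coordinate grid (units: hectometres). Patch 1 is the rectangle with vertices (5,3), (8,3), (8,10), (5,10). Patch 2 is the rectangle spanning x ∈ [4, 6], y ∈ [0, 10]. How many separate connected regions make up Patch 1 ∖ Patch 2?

Patch 1 ∖ Patch 2 is a single connected region.

1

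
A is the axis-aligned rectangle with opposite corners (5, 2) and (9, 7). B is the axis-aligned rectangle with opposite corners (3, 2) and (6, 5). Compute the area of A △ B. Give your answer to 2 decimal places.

|A∩B|: x∈[5,6], y∈[2,5] → 1·3 = 3.
|A △ B| = |A| + |B| − 2·|A∩B| = 20 + 9 − 6 = 23.00.

23.00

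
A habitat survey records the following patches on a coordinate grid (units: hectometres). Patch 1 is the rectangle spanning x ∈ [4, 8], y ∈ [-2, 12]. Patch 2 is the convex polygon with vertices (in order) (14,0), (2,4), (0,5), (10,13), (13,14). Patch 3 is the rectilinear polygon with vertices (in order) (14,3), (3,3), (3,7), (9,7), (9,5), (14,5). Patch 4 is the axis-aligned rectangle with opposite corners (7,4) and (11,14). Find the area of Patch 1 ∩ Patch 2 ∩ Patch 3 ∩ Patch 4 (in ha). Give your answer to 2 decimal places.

3.00

The intersection is the polygon with vertices (8,7), (8,4), (7,4), (7,7).
By the shoelace formula its area is 3.00.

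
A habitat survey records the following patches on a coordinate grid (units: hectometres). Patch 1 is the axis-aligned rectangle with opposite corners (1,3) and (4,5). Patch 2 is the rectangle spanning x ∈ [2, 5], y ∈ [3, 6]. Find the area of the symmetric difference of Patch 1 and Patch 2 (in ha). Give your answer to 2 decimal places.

|Patch 1∩Patch 2|: x∈[2,4], y∈[3,5] → 2·2 = 4.
|Patch 1 △ Patch 2| = |Patch 1| + |Patch 2| − 2·|Patch 1∩Patch 2| = 6 + 9 − 8 = 7.00.

7.00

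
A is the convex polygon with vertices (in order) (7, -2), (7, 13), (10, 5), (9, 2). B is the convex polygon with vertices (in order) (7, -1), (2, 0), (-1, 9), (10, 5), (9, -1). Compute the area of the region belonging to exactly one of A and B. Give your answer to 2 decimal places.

63.73

|A| = 23.5, |B| = 66, |A∩B| = 12.8864.
|A △ B| = |A| + |B| − 2·|A∩B| = 23.5 + 66 − 25.7727 = 63.73.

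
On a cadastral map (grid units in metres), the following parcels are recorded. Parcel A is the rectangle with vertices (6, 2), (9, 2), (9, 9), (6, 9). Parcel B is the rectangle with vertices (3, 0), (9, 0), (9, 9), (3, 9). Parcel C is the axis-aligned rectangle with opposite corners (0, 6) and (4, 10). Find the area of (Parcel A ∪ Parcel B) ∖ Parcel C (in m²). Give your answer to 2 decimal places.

51.00

|Parcel A ∪ Parcel B| = 54.
|(Parcel A ∪ Parcel B) ∩ Parcel C| = 3.
|(Parcel A ∪ Parcel B) ∖ Parcel C| = 54 − 3 = 51.00.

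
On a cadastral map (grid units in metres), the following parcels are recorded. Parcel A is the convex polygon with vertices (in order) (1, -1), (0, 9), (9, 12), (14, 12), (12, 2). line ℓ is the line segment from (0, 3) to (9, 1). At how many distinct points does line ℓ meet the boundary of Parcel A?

The segment meets the boundary at (8.633,1.082), (0.614,2.864).

2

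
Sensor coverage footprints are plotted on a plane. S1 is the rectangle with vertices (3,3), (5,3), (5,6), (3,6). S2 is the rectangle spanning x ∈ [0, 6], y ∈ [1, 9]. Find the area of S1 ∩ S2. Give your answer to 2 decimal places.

6.00

|S1∩S2|: x∈[3,5], y∈[3,6] → 2·3 = 6.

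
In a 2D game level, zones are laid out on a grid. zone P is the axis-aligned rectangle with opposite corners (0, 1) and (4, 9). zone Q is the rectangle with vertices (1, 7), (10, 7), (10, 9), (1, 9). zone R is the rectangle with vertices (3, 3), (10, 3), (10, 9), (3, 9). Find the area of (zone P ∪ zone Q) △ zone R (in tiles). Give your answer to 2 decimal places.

|zone P ∪ zone Q| = 44.
|(zone P ∪ zone Q) ∩ zone R| = 18.
|(zone P ∪ zone Q) △ zone R| = 44 + 42 − 36 = 50.00.

50.00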